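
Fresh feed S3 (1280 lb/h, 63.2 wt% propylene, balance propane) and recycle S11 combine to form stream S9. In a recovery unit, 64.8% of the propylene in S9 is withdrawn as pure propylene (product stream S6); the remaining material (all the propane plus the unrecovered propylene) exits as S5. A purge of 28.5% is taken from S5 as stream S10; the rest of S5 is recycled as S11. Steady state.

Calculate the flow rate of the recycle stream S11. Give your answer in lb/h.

1454 lb/h

propane enters only via S3 and leaves only via the purge: 1280×0.368 = 0.285×(propane in S5), and the recovery unit passes all propane, so propane in S9 = propane in S5 = 1652.8 lb/h.
propylene in S9: m_A = 1280×0.632 + (1−0.285)·(1−0.648)·m_A, so m_A = 808.96/0.7483 = 1081 lb/h.
S5 = (1−0.648)×1081 + 1652.8 = 2033.3 lb/h.
Recycle S11 = (1−0.285)×2033.3 = 1453.8 lb/h.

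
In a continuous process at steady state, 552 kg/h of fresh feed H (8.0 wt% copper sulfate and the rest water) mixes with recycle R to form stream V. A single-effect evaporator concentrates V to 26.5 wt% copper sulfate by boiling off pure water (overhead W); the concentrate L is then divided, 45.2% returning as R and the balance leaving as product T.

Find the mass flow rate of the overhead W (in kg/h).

Overall copper sulfate balance (none leaves overhead): copper sulfate in fresh feed = copper sulfate in product, i.e. 552×0.080 = (1−0.452)·L·0.265.
L = 44.16/(0.265×0.548) = 304.09 kg/h.
Recycle R = 0.452×304.09 = 137.45 kg/h.
Combined feed V = 552 + 137.45 = 689.45 kg/h.
Overhead W = V − L = 689.45 − 304.09 = 385.36 kg/h.

385.4 kg/h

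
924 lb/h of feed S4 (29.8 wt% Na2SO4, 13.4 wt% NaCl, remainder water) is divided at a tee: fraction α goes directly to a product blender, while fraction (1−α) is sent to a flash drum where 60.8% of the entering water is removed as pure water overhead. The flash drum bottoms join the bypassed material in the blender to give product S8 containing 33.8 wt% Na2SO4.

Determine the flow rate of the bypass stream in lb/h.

All 924×0.298 = 275.35 lb/h of Na2SO4 reaches S8, so S8 = 275.35/0.338 = 814.65 lb/h and vapour = 109.35 lb/h.
The evaporator receives (1−α)·924 of feed at 0.568 water and removes 0.608 of that water:
0.608×0.568×(1−α)×924 = 109.35
(1−α) = 109.35/319.1 = 0.3427;  α = 0.6573.
Bypass flow = 0.6573×924 = 607.36 lb/h.

607.4 lb/h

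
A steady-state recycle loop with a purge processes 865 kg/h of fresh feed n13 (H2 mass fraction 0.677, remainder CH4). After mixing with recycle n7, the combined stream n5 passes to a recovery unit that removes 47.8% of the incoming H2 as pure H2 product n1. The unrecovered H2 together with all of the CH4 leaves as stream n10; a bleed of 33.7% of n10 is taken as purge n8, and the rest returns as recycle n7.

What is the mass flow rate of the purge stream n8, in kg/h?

CH4 enters only via n13 and leaves only via the purge: 865×0.323 = 0.337×(CH4 in n10), and the recovery unit passes all CH4, so CH4 in n5 = CH4 in n10 = 829.07 kg/h.
H2 in n5: m_A = 865×0.677 + (1−0.337)·(1−0.478)·m_A, so m_A = 585.61/0.6539 = 895.54 kg/h.
n10 = (1−0.478)×895.54 + 829.07 = 1296.5 kg/h.
Purge n8 = 0.337×1296.5 = 436.93 kg/h.

436.9 kg/h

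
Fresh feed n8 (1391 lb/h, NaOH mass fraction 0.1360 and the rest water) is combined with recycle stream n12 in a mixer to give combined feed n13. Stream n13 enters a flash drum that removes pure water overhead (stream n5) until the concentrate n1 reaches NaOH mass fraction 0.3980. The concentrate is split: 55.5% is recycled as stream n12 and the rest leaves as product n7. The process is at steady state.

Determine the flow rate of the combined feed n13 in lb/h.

Overall NaOH balance (none leaves overhead): NaOH in fresh feed = NaOH in product, i.e. 1391×0.136 = (1−0.555)·n1·0.398.
n1 = 189.18/(0.398×0.445) = 1068.1 lb/h.
Recycle n12 = 0.555×1068.1 = 592.81 lb/h.
Combined feed n13 = 1391 + 592.81 = 1983.8 lb/h.

1984 lb/h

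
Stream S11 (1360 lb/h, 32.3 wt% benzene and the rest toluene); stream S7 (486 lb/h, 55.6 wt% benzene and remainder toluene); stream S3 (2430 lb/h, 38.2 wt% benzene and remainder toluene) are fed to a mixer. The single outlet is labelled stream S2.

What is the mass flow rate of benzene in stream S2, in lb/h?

benzene out = benzene in = 1360×0.323 + 486×0.556 + 2430×0.382 = 1637.8 lb/h.

1638 lb/h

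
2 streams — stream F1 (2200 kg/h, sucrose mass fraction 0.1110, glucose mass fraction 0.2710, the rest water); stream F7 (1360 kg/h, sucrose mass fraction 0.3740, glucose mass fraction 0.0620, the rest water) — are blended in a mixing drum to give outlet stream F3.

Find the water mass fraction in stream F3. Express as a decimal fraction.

Total flow out = 2200 + 1360 = 3560 kg/h.
water in = 2200×0.618 + 1360×0.564 = 2126.6 kg/h.
water mass fraction in F3 = 2126.6/3560 = 0.5974.

0.5974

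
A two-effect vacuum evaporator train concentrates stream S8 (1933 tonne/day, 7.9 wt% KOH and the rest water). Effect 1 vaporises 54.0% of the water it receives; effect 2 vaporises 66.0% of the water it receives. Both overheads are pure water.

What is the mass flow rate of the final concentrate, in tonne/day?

water in feed = 1933×0.921 = 1780.3 tonne/day.
After stage 1: water left = (1−0.540)×1780.3 = 818.93; stream total = 971.64 tonne/day.
After stage 2: water left = (1−0.660)×818.93 = 278.44; final concentrate = 431.14 tonne/day.

431.1 tonne/day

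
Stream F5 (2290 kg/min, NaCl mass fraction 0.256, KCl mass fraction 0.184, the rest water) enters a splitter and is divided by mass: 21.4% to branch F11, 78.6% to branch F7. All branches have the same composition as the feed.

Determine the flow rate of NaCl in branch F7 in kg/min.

Branch F7 total = 0.786×2290 = 1799.9 kg/min.
NaCl in F7 = 0.256×1799.9 = 460.78 kg/min.

460.8 kg/min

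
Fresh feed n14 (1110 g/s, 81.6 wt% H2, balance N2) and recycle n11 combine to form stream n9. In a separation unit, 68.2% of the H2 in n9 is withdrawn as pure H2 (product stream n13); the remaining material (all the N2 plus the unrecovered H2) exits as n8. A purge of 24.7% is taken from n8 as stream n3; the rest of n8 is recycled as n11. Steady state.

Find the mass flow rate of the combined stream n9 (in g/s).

N2 enters only via n14 and leaves only via the purge: 1110×0.184 = 0.247×(N2 in n8), and the separation unit passes all N2, so N2 in n9 = N2 in n8 = 826.88 g/s.
H2 in n9: m_A = 1110×0.816 + (1−0.247)·(1−0.682)·m_A, so m_A = 905.76/0.7605 = 1190.9 g/s.
n9 = 1190.9 + 826.88 = 2017.8 g/s.

2018 g/s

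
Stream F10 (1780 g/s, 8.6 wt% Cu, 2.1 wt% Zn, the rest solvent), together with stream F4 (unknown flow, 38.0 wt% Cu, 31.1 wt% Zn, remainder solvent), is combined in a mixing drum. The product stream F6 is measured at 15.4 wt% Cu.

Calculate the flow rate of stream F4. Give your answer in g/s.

Let F4 be the unknown flow. Total out = 1780 + F4.
Cu balance: 153.08 + 0.380·F4 = 0.154·(1780 + F4)
(0.380 − 0.154)·F4 = 0.154×1780 − 153.08 = 121.04
F4 = 121.04 / 0.226 = 535.58 g/s

535.6 g/s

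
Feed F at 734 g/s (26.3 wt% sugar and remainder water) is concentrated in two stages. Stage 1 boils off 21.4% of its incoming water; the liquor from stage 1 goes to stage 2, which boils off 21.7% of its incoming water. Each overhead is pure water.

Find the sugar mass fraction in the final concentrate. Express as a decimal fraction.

0.3670

water in feed = 734×0.737 = 540.96 g/s.
After stage 1: water left = (1−0.214)×540.96 = 425.19; stream total = 618.23 g/s.
After stage 2: water left = (1−0.217)×425.19 = 332.93; final concentrate = 525.97 g/s.
sugar fraction = 193.04/525.97 = 0.3670.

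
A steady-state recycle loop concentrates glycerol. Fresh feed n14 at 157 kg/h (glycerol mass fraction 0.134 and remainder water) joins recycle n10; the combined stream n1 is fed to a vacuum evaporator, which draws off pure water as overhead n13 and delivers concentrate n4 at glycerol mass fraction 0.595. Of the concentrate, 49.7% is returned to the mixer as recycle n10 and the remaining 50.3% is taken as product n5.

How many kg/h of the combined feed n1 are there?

Overall glycerol balance (none leaves overhead): glycerol in fresh feed = glycerol in product, i.e. 157×0.134 = (1−0.497)·n4·0.595.
n4 = 21.038/(0.595×0.503) = 70.294 kg/h.
Recycle n10 = 0.497×70.294 = 34.936 kg/h.
Combined feed n1 = 157 + 34.936 = 191.94 kg/h.

191.9 kg/h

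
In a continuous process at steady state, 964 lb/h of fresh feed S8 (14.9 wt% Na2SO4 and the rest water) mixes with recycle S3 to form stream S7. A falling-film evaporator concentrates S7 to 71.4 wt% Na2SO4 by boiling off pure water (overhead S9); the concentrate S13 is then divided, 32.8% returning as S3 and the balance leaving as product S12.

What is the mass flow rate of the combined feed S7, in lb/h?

1062 lb/h

Overall Na2SO4 balance (none leaves overhead): Na2SO4 in fresh feed = Na2SO4 in product, i.e. 964×0.149 = (1−0.328)·S13·0.714.
S13 = 143.64/(0.714×0.672) = 299.36 lb/h.
Recycle S3 = 0.328×299.36 = 98.191 lb/h.
Combined feed S7 = 964 + 98.191 = 1062.2 lb/h.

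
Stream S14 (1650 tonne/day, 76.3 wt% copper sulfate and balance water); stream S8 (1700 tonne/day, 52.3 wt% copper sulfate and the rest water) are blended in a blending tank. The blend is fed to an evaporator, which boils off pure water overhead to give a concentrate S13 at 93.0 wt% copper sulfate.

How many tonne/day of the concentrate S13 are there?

copper sulfate entering = 1650×0.763 + 1700×0.523 = 2148.1 tonne/day.
All copper sulfate reports to S13, so S13 = 2148.1/0.930 = 2309.7 tonne/day.

2310 tonne/day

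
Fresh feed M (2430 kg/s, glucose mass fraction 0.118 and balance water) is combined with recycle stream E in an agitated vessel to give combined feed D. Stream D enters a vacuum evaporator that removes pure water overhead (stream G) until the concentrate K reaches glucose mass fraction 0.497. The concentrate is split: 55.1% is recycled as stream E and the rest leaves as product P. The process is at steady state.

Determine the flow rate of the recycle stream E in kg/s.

708 kg/s

Overall glucose balance (none leaves overhead): glucose in fresh feed = glucose in product, i.e. 2430×0.118 = (1−0.551)·K·0.497.
K = 286.74/(0.497×0.449) = 1284.9 kg/s.
Recycle E = 0.551×1284.9 = 708.01 kg/s.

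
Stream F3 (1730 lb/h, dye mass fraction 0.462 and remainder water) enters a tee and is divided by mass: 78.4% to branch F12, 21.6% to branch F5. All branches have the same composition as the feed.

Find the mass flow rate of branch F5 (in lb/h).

373.7 lb/h

Branch F5 flow = 0.216×1730 = 373.68 lb/h.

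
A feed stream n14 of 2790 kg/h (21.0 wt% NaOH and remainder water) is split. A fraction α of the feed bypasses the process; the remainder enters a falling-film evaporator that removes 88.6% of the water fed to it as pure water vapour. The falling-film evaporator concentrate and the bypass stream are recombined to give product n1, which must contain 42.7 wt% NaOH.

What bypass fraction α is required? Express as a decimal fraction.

All 2790×0.210 = 585.9 kg/h of NaOH reaches n1, so n1 = 585.9/0.427 = 1372.1 kg/h and vapour = 1417.9 kg/h.
The evaporator receives (1−α)·2790 of feed at 0.790 water and removes 0.886 of that water:
0.886×0.790×(1−α)×2790 = 1417.9
(1−α) = 1417.9/1952.8 = 0.7261;  α = 0.2739.

0.274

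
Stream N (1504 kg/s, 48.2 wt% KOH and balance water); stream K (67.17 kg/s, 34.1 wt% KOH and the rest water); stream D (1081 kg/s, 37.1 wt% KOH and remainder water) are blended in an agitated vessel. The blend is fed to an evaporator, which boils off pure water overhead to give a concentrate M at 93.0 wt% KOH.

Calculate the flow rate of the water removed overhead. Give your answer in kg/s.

1417 kg/s

KOH entering = 1504×0.482 + 67.17×0.341 + 1081×0.371 = 1148.9 kg/s.
All KOH reports to M, so M = 1148.9/0.930 = 1235.4 kg/s.
Total feed = 2652.2 kg/s; overhead = 2652.2 − 1235.4 = 1416.8 kg/s.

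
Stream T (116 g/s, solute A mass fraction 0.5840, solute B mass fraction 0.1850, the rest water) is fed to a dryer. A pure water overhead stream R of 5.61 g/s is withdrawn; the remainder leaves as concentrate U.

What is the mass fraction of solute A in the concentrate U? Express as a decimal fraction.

0.6137

solute A is not removed: 116×0.584 = 67.744 g/s of solute A enters U.
Concentrate = 116 − 5.61 = 110.39 g/s.
Mass fraction = 67.744/110.39 = 0.6137.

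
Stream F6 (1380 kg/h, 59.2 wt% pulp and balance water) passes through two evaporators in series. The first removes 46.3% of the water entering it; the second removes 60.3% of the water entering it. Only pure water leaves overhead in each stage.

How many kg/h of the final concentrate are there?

water in feed = 1380×0.408 = 563.04 kg/h.
After stage 1: water left = (1−0.463)×563.04 = 302.35; stream total = 1119.3 kg/h.
After stage 2: water left = (1−0.603)×302.35 = 120.03; final concentrate = 936.99 kg/h.

937 kg/h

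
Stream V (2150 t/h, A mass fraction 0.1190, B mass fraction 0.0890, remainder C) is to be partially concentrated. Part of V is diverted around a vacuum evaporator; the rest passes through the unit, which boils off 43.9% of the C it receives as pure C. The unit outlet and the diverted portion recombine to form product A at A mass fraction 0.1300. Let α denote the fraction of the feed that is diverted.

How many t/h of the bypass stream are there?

1627 t/h

All 2150×0.119 = 255.85 t/h of A reaches A, so A = 255.85/0.130 = 1968.1 t/h and vapour = 181.92 t/h.
The evaporator receives (1−α)·2150 of feed at 0.792 C and removes 0.439 of that C:
0.439×0.792×(1−α)×2150 = 181.92
(1−α) = 181.92/747.53 = 0.2434;  α = 0.7566.
Bypass flow = 0.7566×2150 = 1626.8 t/h.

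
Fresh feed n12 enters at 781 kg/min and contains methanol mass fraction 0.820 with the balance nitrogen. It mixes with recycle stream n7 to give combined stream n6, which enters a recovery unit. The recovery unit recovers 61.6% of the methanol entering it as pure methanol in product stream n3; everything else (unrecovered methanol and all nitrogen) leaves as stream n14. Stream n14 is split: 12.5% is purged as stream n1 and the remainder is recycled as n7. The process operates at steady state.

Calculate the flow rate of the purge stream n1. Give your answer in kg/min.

186.9 kg/min

nitrogen enters only via n12 and leaves only via the purge: 781×0.180 = 0.125×(nitrogen in n14), and the recovery unit passes all nitrogen, so nitrogen in n6 = nitrogen in n14 = 1124.6 kg/min.
methanol in n6: m_A = 781×0.820 + (1−0.125)·(1−0.616)·m_A, so m_A = 640.42/0.6640 = 964.49 kg/min.
n14 = (1−0.616)×964.49 + 1124.6 = 1495 kg/min.
Purge n1 = 0.125×1495 = 186.88 kg/min.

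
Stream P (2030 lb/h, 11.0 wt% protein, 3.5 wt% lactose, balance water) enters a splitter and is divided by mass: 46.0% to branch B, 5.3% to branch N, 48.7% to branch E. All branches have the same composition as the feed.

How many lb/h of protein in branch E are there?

108.7 lb/h

Branch E total = 0.487×2030 = 988.61 lb/h.
protein in E = 0.110×988.61 = 108.75 lb/h.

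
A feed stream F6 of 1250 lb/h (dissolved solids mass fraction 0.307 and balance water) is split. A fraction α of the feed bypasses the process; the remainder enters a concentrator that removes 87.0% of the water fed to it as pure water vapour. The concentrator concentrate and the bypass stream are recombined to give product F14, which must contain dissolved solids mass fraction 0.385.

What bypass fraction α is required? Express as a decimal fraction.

All 1250×0.307 = 383.75 lb/h of dissolved solids reaches F14, so F14 = 383.75/0.385 = 996.75 lb/h and vapour = 253.25 lb/h.
The evaporator receives (1−α)·1250 of feed at 0.693 water and removes 0.870 of that water:
0.870×0.693×(1−α)×1250 = 253.25
(1−α) = 253.25/753.64 = 0.3360;  α = 0.6640.

0.664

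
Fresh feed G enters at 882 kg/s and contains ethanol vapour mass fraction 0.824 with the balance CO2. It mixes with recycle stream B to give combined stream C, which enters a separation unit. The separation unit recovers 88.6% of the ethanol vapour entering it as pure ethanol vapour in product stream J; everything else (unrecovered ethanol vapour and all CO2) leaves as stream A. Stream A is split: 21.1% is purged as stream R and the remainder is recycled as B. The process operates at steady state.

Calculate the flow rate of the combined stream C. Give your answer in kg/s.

1534 kg/s

CO2 enters only via G and leaves only via the purge: 882×0.176 = 0.211×(CO2 in A), and the separation unit passes all CO2, so CO2 in C = CO2 in A = 735.7 kg/s.
ethanol vapour in C: m_A = 882×0.824 + (1−0.211)·(1−0.886)·m_A, so m_A = 726.77/0.9101 = 798.6 kg/s.
C = 798.6 + 735.7 = 1534.3 kg/s.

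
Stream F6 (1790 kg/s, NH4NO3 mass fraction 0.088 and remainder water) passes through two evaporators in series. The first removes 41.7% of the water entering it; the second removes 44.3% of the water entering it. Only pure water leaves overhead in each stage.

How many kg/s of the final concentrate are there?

water in feed = 1790×0.912 = 1632.5 kg/s.
After stage 1: water left = (1−0.417)×1632.5 = 951.74; stream total = 1109.3 kg/s.
After stage 2: water left = (1−0.443)×951.74 = 530.12; final concentrate = 687.64 kg/s.

687.6 kg/s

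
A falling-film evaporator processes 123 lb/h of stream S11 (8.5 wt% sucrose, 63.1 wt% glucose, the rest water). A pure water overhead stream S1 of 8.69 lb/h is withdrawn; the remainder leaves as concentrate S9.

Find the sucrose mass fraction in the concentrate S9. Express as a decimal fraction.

sucrose is not removed: 123×0.085 = 10.455 lb/h of sucrose enters S9.
Concentrate = 123 − 8.69 = 114.31 lb/h.
Mass fraction = 10.455/114.31 = 0.091.

0.091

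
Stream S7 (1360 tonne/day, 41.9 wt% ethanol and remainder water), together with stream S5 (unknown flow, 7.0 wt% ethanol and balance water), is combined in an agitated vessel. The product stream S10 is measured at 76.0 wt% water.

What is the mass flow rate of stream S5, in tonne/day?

Let S5 be the unknown flow. Total out = 1360 + S5.
water balance: 790.16 + 0.930·S5 = 0.760·(1360 + S5)
(0.930 − 0.760)·S5 = 0.760×1360 − 790.16 = 243.44
S5 = 243.44 / 0.170 = 1432 tonne/day

1432 tonne/day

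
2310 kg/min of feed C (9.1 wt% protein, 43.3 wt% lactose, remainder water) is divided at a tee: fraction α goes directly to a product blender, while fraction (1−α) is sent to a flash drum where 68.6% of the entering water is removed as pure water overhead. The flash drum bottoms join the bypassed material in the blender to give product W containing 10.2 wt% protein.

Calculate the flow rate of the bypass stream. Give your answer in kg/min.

1547 kg/min

All 2310×0.091 = 210.21 kg/min of protein reaches W, so W = 210.21/0.102 = 2060.9 kg/min and vapour = 249.12 kg/min.
The evaporator receives (1−α)·2310 of feed at 0.476 water and removes 0.686 of that water:
0.686×0.476×(1−α)×2310 = 249.12
(1−α) = 249.12/754.3 = 0.3303;  α = 0.6697.
Bypass flow = 0.6697×2310 = 1547.1 kg/min.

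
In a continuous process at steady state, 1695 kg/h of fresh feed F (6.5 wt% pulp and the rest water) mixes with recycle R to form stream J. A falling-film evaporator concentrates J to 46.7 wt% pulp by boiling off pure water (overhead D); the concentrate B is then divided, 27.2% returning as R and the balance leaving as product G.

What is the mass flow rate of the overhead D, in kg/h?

1459 kg/h

Overall pulp balance (none leaves overhead): pulp in fresh feed = pulp in product, i.e. 1695×0.065 = (1−0.272)·B·0.467.
B = 110.17/(0.467×0.728) = 324.07 kg/h.
Recycle R = 0.272×324.07 = 88.146 kg/h.
Combined feed J = 1695 + 88.146 = 1783.1 kg/h.
Overhead D = J − B = 1783.1 − 324.07 = 1459.1 kg/h.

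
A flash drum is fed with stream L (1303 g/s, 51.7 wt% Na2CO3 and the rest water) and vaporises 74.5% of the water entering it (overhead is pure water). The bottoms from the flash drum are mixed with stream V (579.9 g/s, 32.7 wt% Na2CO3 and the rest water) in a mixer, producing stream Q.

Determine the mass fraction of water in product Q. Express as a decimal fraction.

Vapour removed = 0.745×0.483×1303 = 468.87 g/s; concentrate = 834.13 g/s.
water reaching the mixer = 160.48 (from concentrate) + 579.9×0.673 = 550.76 g/s.
Product flow = 834.13 + 579.9 = 1414 g/s; water fraction = 0.3895.

0.3895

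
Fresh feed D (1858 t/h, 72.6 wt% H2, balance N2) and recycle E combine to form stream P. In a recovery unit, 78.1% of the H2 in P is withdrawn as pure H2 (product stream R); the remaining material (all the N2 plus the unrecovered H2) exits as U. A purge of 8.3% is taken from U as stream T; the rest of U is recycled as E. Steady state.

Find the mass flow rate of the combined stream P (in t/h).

N2 enters only via D and leaves only via the purge: 1858×0.274 = 0.083×(N2 in U), and the recovery unit passes all N2, so N2 in P = N2 in U = 6133.6 t/h.
H2 in P: m_A = 1858×0.726 + (1−0.083)·(1−0.781)·m_A, so m_A = 1348.9/0.7992 = 1687.9 t/h.
P = 1687.9 + 6133.6 = 7821.5 t/h.

7822 t/h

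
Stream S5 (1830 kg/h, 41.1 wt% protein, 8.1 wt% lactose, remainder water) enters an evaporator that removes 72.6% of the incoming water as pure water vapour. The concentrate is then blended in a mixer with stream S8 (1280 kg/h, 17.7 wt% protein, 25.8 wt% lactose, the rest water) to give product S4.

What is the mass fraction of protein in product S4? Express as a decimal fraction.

Vapour removed = 0.726×0.508×1830 = 674.92 kg/h; concentrate = 1155.1 kg/h.
protein reaching the mixer = 752.13 (from concentrate) + 1280×0.177 = 978.69 kg/h.
Product flow = 1155.1 + 1280 = 2435.1 kg/h; protein fraction = 0.4019.

0.4019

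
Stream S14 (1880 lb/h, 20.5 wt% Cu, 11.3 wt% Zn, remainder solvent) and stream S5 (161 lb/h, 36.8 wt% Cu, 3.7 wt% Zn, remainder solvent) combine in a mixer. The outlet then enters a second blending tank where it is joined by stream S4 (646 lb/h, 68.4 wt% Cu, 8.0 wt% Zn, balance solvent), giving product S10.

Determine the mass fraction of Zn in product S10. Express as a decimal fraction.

0.1005

Overall, product flow = 2687 lb/h.
Zn in = 1880×0.113 + 161×0.037 + 646×0.080 = 270.08 lb/h.
Zn fraction in S10 = 0.1005.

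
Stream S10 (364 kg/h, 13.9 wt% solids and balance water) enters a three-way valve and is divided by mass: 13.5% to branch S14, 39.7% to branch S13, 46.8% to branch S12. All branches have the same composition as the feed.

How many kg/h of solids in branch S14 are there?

6.83 kg/h

Branch S14 total = 0.135×364 = 49.14 kg/h.
solids in S14 = 0.139×49.14 = 6.8305 kg/h.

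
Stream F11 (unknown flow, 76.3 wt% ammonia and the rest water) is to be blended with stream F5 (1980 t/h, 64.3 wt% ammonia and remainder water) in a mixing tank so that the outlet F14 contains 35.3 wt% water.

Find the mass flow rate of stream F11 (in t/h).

Let F11 be the unknown flow. Total out = 1980 + F11.
water balance: 706.86 + 0.237·F11 = 0.353·(1980 + F11)
(0.237 − 0.353)·F11 = 0.353×1980 − 706.86 = -7.92
F11 = -7.92 / -0.116 = 68.276 t/h

68.28 t/h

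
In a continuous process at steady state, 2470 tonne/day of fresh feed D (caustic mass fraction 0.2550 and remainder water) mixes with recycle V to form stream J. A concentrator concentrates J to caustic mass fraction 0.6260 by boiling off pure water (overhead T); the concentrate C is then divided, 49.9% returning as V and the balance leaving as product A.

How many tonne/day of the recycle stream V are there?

Overall caustic balance (none leaves overhead): caustic in fresh feed = caustic in product, i.e. 2470×0.255 = (1−0.499)·C·0.626.
C = 629.85/(0.626×0.501) = 2008.3 tonne/day.
Recycle V = 0.499×2008.3 = 1002.1 tonne/day.

1002 tonne/day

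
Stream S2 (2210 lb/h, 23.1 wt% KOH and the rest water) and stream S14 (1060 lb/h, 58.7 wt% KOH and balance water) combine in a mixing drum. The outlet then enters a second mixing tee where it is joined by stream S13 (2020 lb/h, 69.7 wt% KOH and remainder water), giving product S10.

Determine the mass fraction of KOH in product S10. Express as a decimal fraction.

0.480

Overall, product flow = 5290 lb/h.
KOH in = 2210×0.231 + 1060×0.587 + 2020×0.697 = 2540.7 lb/h.
KOH fraction in S10 = 0.480.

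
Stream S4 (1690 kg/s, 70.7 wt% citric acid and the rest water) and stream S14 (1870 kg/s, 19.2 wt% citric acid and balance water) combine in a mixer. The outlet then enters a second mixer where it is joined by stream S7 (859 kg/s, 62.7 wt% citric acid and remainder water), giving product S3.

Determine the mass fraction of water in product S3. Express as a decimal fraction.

0.526

Overall, product flow = 4419 kg/s.
water in = 1690×0.293 + 1870×0.808 + 859×0.373 = 2326.5 kg/s.
water fraction in S3 = 0.526.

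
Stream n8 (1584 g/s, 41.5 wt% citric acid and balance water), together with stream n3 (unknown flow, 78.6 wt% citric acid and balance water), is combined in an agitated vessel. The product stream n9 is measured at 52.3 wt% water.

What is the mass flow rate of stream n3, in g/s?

317.8 g/s

Let n3 be the unknown flow. Total out = 1584 + n3.
water balance: 926.64 + 0.214·n3 = 0.523·(1584 + n3)
(0.214 − 0.523)·n3 = 0.523×1584 − 926.64 = -98.208
n3 = -98.208 / -0.309 = 317.83 g/s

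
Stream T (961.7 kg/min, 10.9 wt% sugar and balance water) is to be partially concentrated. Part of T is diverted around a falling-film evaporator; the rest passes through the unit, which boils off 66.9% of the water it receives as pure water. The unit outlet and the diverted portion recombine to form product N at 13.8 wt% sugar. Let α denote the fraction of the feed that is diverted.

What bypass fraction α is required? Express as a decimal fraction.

All 961.7×0.109 = 104.83 kg/min of sugar reaches N, so N = 104.83/0.138 = 759.6 kg/min and vapour = 202.1 kg/min.
The evaporator receives (1−α)·961.7 of feed at 0.891 water and removes 0.669 of that water:
0.669×0.891×(1−α)×961.7 = 202.1
(1−α) = 202.1/573.25 = 0.3525;  α = 0.6475.

0.647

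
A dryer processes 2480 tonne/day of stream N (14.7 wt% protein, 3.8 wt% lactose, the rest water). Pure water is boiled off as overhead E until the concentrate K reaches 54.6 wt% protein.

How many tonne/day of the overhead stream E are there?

protein is conserved: 2480×0.147 = 364.56 tonne/day all reports to the concentrate.
Concentrate = 364.56/(target fraction) = 667.69 tonne/day.
Overhead = 2480 − 667.69 = 1812.3 tonne/day.

1812 tonne/day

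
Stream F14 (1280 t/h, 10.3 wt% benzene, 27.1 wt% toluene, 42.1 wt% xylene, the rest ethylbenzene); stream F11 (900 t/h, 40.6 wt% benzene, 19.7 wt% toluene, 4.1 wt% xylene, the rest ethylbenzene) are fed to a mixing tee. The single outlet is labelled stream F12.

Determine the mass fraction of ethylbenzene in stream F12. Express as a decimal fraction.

0.2673

Total flow out = 1280 + 900 = 2180 t/h.
ethylbenzene in = 1280×0.205 + 900×0.356 = 582.8 t/h.
ethylbenzene mass fraction in F12 = 582.8/2180 = 0.2673.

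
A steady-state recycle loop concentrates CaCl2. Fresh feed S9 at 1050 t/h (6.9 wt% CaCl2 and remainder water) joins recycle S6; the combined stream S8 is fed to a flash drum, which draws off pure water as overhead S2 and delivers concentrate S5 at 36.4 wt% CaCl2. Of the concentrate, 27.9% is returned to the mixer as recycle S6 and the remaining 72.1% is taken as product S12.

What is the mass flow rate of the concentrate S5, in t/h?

Overall CaCl2 balance (none leaves overhead): CaCl2 in fresh feed = CaCl2 in product, i.e. 1050×0.069 = (1−0.279)·S5·0.364.
S5 = 72.45/(0.364×0.721) = 276.06 t/h.

276.1 t/h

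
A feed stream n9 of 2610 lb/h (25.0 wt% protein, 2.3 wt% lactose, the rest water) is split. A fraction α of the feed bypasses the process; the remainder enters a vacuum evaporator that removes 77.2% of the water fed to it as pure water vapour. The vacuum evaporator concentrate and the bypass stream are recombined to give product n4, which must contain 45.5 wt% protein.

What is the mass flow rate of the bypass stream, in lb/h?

All 2610×0.250 = 652.5 lb/h of protein reaches n4, so n4 = 652.5/0.455 = 1434.1 lb/h and vapour = 1175.9 lb/h.
The evaporator receives (1−α)·2610 of feed at 0.727 water and removes 0.772 of that water:
0.772×0.727×(1−α)×2610 = 1175.9
(1−α) = 1175.9/1464.8 = 0.8028;  α = 0.1972.
Bypass flow = 0.1972×2610 = 514.77 lb/h.

514.8 lb/h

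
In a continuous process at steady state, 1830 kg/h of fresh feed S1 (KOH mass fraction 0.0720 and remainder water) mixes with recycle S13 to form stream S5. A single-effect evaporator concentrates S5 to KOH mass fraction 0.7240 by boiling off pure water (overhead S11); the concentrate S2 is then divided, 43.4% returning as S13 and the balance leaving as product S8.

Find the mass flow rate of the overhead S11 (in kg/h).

Overall KOH balance (none leaves overhead): KOH in fresh feed = KOH in product, i.e. 1830×0.072 = (1−0.434)·S2·0.724.
S2 = 131.76/(0.724×0.566) = 321.54 kg/h.
Recycle S13 = 0.434×321.54 = 139.55 kg/h.
Combined feed S5 = 1830 + 139.55 = 1969.5 kg/h.
Overhead S11 = S5 − S2 = 1969.5 − 321.54 = 1648 kg/h.

1648 kg/h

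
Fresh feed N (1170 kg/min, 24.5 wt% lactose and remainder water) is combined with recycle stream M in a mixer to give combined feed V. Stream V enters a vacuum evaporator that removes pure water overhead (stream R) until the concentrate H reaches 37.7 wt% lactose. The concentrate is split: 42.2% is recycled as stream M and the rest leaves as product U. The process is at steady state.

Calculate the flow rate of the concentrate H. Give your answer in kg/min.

Overall lactose balance (none leaves overhead): lactose in fresh feed = lactose in product, i.e. 1170×0.245 = (1−0.422)·H·0.377.
H = 286.65/(0.377×0.578) = 1315.5 kg/min.

1315 kg/min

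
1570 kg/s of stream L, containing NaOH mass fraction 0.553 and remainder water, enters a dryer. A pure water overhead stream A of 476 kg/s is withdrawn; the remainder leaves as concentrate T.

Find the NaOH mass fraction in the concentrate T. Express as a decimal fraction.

NaOH is not removed: 1570×0.553 = 868.21 kg/s of NaOH enters T.
Concentrate = 1570 − 476 = 1094 kg/s.
Mass fraction = 868.21/1094 = 0.794.

0.794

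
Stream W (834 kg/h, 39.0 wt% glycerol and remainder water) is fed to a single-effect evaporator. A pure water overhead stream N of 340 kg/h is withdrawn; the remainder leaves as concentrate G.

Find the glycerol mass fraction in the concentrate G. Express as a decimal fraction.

glycerol is not removed: 834×0.390 = 325.26 kg/h of glycerol enters G.
Concentrate = 834 − 340 = 494 kg/h.
Mass fraction = 325.26/494 = 0.6584.

0.6584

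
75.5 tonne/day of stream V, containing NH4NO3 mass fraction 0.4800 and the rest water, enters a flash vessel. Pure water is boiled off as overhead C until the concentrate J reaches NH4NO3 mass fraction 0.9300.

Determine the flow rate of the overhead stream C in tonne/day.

NH4NO3 is conserved: 75.5×0.480 = 36.24 tonne/day all reports to the concentrate.
Concentrate = 36.24/(target fraction) = 38.968 tonne/day.
Overhead = 75.5 − 38.968 = 36.532 tonne/day.

36.53 tonne/day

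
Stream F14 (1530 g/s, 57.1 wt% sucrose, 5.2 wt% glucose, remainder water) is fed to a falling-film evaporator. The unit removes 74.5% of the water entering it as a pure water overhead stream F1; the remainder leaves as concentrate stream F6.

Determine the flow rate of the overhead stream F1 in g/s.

429.7 g/s

water entering = 1530×0.377 = 576.81 g/s; overhead removed = 0.745×576.81 = 429.72 g/s.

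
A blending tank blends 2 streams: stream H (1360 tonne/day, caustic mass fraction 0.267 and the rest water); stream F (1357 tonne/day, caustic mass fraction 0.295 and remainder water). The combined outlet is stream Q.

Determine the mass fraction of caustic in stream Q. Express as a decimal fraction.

Total flow out = 1360 + 1357 = 2717 tonne/day.
caustic in = 1360×0.267 + 1357×0.295 = 763.43 tonne/day.
caustic mass fraction in Q = 763.43/2717 = 0.281.

0.281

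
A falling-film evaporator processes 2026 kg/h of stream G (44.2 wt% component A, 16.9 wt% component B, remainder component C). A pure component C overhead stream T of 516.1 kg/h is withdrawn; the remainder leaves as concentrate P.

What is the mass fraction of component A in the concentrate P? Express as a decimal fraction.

component A is not removed: 2026×0.442 = 895.49 kg/h of component A enters P.
Concentrate = 2026 − 516.1 = 1509.9 kg/h.
Mass fraction = 895.49/1509.9 = 0.5931.

0.5931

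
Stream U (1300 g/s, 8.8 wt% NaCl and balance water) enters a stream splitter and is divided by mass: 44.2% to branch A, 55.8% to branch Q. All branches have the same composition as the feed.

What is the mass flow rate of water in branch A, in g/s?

524 g/s

Branch A total = 0.442×1300 = 574.6 g/s.
water in A = 0.912×574.6 = 524.04 g/s.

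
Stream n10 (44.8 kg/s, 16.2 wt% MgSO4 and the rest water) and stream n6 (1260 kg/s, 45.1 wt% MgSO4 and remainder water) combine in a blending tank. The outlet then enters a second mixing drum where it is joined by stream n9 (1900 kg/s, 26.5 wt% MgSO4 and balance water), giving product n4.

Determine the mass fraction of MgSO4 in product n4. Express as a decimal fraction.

Overall, product flow = 3204.8 kg/s.
MgSO4 in = 44.8×0.162 + 1260×0.451 + 1900×0.265 = 1079 kg/s.
MgSO4 fraction in n4 = 0.337.

0.337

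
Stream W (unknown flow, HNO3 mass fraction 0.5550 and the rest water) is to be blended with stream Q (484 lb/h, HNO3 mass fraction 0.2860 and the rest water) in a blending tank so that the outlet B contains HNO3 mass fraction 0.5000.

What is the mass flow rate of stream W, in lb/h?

Let W be the unknown flow. Total out = 484 + W.
HNO3 balance: 138.42 + 0.555·W = 0.500·(484 + W)
(0.555 − 0.500)·W = 0.500×484 − 138.42 = 103.58
W = 103.58 / 0.055 = 1883.2 lb/h

1883 lb/h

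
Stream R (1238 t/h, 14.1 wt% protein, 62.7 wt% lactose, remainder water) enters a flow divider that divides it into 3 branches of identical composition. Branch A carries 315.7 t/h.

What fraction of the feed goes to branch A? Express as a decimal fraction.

Fraction to A = 315.7/1238 = 0.2550.

0.255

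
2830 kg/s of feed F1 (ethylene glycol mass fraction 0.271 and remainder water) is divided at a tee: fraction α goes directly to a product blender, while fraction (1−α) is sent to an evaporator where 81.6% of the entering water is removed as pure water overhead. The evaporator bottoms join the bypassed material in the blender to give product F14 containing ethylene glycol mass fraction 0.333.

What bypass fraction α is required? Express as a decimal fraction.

0.687

All 2830×0.271 = 766.93 kg/s of ethylene glycol reaches F14, so F14 = 766.93/0.333 = 2303.1 kg/s and vapour = 526.91 kg/s.
The evaporator receives (1−α)·2830 of feed at 0.729 water and removes 0.816 of that water:
0.816×0.729×(1−α)×2830 = 526.91
(1−α) = 526.91/1683.5 = 0.3130;  α = 0.6870.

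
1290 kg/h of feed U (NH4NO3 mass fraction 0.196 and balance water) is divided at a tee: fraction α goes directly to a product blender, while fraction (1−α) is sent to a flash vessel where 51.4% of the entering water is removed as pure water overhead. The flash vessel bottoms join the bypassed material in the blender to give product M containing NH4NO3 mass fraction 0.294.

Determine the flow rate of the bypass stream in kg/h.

All 1290×0.196 = 252.84 kg/h of NH4NO3 reaches M, so M = 252.84/0.294 = 860 kg/h and vapour = 430 kg/h.
The evaporator receives (1−α)·1290 of feed at 0.804 water and removes 0.514 of that water:
0.514×0.804×(1−α)×1290 = 430
(1−α) = 430/533.1 = 0.8066;  α = 0.1934.
Bypass flow = 0.1934×1290 = 249.48 kg/h.

249.5 kg/h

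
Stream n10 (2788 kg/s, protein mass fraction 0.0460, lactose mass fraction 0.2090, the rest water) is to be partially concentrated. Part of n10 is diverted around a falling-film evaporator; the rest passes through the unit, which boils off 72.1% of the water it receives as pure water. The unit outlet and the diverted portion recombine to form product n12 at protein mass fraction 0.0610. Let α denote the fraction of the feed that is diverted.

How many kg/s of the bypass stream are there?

All 2788×0.046 = 128.25 kg/s of protein reaches n12, so n12 = 128.25/0.061 = 2102.4 kg/s and vapour = 685.57 kg/s.
The evaporator receives (1−α)·2788 of feed at 0.745 water and removes 0.721 of that water:
0.721×0.745×(1−α)×2788 = 685.57
(1−α) = 685.57/1497.6 = 0.4578;  α = 0.5422.
Bypass flow = 0.5422×2788 = 1511.7 kg/s.

1512 kg/s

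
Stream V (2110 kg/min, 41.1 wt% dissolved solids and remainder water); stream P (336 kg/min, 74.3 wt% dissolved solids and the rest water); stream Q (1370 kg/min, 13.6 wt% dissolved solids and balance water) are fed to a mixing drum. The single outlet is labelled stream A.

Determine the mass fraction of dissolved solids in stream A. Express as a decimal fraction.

0.3415

Total flow out = 2110 + 336 + 1370 = 3816 kg/min.
dissolved solids in = 2110×0.411 + 336×0.743 + 1370×0.136 = 1303.2 kg/min.
dissolved solids mass fraction in A = 1303.2/3816 = 0.3415.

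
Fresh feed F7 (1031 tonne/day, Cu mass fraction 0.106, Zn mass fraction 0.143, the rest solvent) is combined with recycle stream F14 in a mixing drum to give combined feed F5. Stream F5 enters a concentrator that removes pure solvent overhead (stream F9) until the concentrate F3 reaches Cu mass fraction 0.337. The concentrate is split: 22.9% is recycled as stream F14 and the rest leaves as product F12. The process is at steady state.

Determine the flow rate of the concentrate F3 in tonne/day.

420.6 tonne/day

Overall Cu balance (none leaves overhead): Cu in fresh feed = Cu in product, i.e. 1031×0.106 = (1−0.229)·F3·0.337.
F3 = 109.29/(0.337×0.771) = 420.61 tonne/day.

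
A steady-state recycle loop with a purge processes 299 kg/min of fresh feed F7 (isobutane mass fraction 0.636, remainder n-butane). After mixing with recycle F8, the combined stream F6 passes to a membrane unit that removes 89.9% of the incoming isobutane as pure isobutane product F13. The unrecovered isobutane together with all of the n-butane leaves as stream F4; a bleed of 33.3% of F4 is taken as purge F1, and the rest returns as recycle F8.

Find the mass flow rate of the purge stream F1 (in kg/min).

n-butane enters only via F7 and leaves only via the purge: 299×0.364 = 0.333×(n-butane in F4), and the membrane unit passes all n-butane, so n-butane in F6 = n-butane in F4 = 326.83 kg/min.
isobutane in F6: m_A = 299×0.636 + (1−0.333)·(1−0.899)·m_A, so m_A = 190.16/0.9326 = 203.9 kg/min.
F4 = (1−0.899)×203.9 + 326.83 = 347.43 kg/min.
Purge F1 = 0.333×347.43 = 115.69 kg/min.

115.7 kg/min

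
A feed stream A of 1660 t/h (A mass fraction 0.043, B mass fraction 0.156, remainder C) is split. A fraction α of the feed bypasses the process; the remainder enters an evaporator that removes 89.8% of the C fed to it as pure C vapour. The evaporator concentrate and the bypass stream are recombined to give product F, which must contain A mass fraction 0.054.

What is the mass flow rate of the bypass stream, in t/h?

All 1660×0.043 = 71.38 t/h of A reaches F, so F = 71.38/0.054 = 1321.9 t/h and vapour = 338.15 t/h.
The evaporator receives (1−α)·1660 of feed at 0.801 C and removes 0.898 of that C:
0.898×0.801×(1−α)×1660 = 338.15
(1−α) = 338.15/1194 = 0.2832;  α = 0.7168.
Bypass flow = 0.7168×1660 = 1189.9 t/h.

1190 t/h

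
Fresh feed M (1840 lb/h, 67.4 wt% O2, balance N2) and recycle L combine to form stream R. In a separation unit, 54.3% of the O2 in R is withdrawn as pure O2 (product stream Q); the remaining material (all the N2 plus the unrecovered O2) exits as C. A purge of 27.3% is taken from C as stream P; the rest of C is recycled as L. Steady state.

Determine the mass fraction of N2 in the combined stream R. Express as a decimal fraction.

0.5419

N2 enters only via M and leaves only via the purge: 1840×0.326 = 0.273×(N2 in C), and the separation unit passes all N2, so N2 in R = N2 in C = 2197.2 lb/h.
O2 in R: m_A = 1840×0.674 + (1−0.273)·(1−0.543)·m_A, so m_A = 1240.2/0.6678 = 1857.2 lb/h.
R = 1857.2 + 2197.2 = 4054.4 lb/h.
N2 fraction in R = 2197.2/4054.4 = 0.5419.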